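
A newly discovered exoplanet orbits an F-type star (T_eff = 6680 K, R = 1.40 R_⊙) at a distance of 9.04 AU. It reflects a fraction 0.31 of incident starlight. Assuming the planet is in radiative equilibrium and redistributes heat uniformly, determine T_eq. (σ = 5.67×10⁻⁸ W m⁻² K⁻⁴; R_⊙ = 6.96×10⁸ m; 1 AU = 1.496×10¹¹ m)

R_⋆ = 1.40 × 6.96×10⁸ = 9.74×10⁸ m.
d = 9.04 AU = 1.35×10¹² m.
L = 4πR_⋆²σT_⋆⁴ = 4π(9.74×10⁸)² × 5.67×10⁻⁸ × (6680)⁴ = 1.35×10²⁷ W.
S = L/(4πd²) = 58.6 W m⁻².
Energy balance: absorbed = emitted ⇒ πR²·S(1−A) = 4πR²·σT_eq⁴, so T_eq⁴ = S(1−A)/(4σ).
T_eq = [58.6 × 0.69 / (4 × 5.67×10⁻⁸)]^(1/4) = (1.78×10⁸)^(1/4) = 116 K.

T_eq ≈ 116 K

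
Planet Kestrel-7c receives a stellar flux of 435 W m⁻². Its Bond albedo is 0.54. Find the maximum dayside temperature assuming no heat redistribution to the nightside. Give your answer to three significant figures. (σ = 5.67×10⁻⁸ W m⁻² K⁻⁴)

With no redistribution each surface element balances locally: S(1−A) = σT⁴.
T = [435 × 0.46 / 5.67×10⁻⁸]^(1/4) = (3.53×10⁹)^(1/4) = 244 K.

T_ss ≈ 244 K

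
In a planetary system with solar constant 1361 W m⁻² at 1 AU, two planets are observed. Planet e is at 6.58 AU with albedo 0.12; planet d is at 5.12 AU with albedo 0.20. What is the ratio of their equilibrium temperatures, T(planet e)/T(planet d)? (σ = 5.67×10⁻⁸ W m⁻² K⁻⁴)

T₁/T₂ ≈ 0.903

T_eq = [S₀(1−A)/(4σd²)]^(1/4), so T ∝ (1−A)^(1/4) / √d.
T₁ = [1361×0.88/(4×5.67×10⁻⁸×6.58²)]^(1/4) = 105.09 K.
T₂ = [1361×0.80/(4×5.67×10⁻⁸×5.12²)]^(1/4) = 116.33 K.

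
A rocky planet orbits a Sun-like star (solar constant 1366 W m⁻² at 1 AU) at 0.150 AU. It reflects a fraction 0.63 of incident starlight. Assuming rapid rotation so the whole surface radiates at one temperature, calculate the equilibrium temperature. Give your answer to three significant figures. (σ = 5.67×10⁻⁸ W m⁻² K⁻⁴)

Flux at 0.150 AU: S = 1366/0.150² = 6.07×10⁴ W m⁻².
Energy balance: absorbed = emitted ⇒ πR²·S(1−A) = 4πR²·σT_eq⁴, so T_eq⁴ = S(1−A)/(4σ).
T_eq = [6.07×10⁴ × 0.37 / (4 × 5.67×10⁻⁸)]^(1/4) = (9.90×10¹⁰)^(1/4) = 561 K.

T_eq ≈ 561 K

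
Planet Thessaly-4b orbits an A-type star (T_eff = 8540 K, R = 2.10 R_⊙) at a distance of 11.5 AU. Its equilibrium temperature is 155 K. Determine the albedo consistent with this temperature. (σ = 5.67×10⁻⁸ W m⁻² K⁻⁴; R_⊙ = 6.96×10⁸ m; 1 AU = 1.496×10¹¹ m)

A ≈ 0.40

R_⋆ = 2.10 × 6.96×10⁸ = 1.46×10⁹ m.
d = 11.5 AU = 1.72×10¹² m.
L = 4πR_⋆²σT_⋆⁴ = 4π(1.46×10⁹)² × 5.67×10⁻⁸ × (8540)⁴ = 8.10×10²⁷ W.
S = L/(4πd²) = 218 W m⁻².
From T_eq⁴ = S(1−A)/(4σ): 1−A = 4σT_eq⁴/S.
1−A = 4 × 5.67×10⁻⁸ × (155)⁴ / 218 = 0.601.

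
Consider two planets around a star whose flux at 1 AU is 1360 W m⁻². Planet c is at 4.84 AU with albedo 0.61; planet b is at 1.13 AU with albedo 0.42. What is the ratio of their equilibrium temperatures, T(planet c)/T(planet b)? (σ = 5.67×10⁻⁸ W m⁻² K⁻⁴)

T_eq = [S₀(1−A)/(4σd²)]^(1/4), so T ∝ (1−A)^(1/4) / √d.
T₁ = [1360×0.39/(4×5.67×10⁻⁸×4.84²)]^(1/4) = 99.96 K.
T₂ = [1360×0.58/(4×5.67×10⁻⁸×1.13²)]^(1/4) = 228.45 K.

T₁/T₂ ≈ 0.438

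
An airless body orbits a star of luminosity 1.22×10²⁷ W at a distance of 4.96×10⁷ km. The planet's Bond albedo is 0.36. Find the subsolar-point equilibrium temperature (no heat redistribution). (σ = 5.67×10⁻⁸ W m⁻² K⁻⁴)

T_ss ≈ 817 K

d = 4.96×10⁷ km = 4.96×10¹⁰ m.
Flux: S = L/(4πd²) = 1.22×10²⁷/(4π×(4.96×10¹⁰)²) = 3.95×10⁴ W m⁻².
At the subsolar point the surface absorbs S(1−A) and emits σT⁴ per unit area — no factor of 4, since only the local patch is in balance.
T = [3.95×10⁴ × 0.64 / 5.67×10⁻⁸]^(1/4) = (4.45×10¹¹)^(1/4) = 817 K.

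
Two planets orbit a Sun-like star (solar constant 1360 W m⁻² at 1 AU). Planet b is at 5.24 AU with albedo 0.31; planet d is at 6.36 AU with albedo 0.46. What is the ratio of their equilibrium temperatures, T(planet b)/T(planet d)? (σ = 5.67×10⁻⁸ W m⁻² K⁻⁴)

T₁/T₂ ≈ 1.171

T_eq = [S₀(1−A)/(4σd²)]^(1/4), so T ∝ (1−A)^(1/4) / √d.
T₁ = [1360×0.69/(4×5.67×10⁻⁸×5.24²)]^(1/4) = 110.80 K.
T₂ = [1360×0.54/(4×5.67×10⁻⁸×6.36²)]^(1/4) = 94.59 K.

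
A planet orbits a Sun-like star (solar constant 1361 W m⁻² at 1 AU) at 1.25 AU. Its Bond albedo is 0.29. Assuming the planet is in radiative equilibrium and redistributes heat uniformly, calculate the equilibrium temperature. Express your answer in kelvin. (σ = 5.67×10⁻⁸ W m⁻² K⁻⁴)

T_eq ≈ 229 K

Flux at 1.25 AU: S = 1361/1.25² = 871 W m⁻².
Energy balance: absorbed = emitted ⇒ πR²·S(1−A) = 4πR²·σT_eq⁴, so T_eq⁴ = S(1−A)/(4σ).
T_eq = [871 × 0.71 / (4 × 5.67×10⁻⁸)]^(1/4) = (2.73×10⁹)^(1/4) = 229 K.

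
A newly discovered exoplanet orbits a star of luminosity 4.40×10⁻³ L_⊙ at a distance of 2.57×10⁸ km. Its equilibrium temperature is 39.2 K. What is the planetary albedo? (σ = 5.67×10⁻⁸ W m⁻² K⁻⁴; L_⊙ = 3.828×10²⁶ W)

A ≈ 0.74

d = 2.57×10⁸ km = 2.57×10¹¹ m.
L = 4.40×10⁻³ × 3.828×10²⁶ = 1.68×10²⁴ W.
Flux: S = L/(4πd²) = 1.68×10²⁴/(4π×(2.57×10¹¹)²) = 2.03 W m⁻².
From T_eq⁴ = S(1−A)/(4σ): 1−A = 4σT_eq⁴/S.
1−A = 4 × 5.67×10⁻⁸ × (39.2)⁴ / 2.03 = 0.264.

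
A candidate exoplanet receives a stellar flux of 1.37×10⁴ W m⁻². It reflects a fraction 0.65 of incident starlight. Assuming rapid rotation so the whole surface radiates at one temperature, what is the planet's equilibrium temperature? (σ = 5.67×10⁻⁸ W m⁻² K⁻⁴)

T_eq ≈ 381 K

Energy balance: absorbed = emitted ⇒ πR²·S(1−A) = 4πR²·σT_eq⁴, so T_eq⁴ = S(1−A)/(4σ).
T_eq = [1.37×10⁴ × 0.35 / (4 × 5.67×10⁻⁸)]^(1/4) = (2.11×10¹⁰)^(1/4) = 381 K.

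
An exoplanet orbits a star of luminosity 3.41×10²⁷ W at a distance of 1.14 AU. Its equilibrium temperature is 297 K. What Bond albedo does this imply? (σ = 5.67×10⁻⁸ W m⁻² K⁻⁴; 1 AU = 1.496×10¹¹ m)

d = 1.14 AU = 1.71×10¹¹ m.
Flux: S = L/(4πd²) = 3.41×10²⁷/(4π×(1.71×10¹¹)²) = 9330 W m⁻².
From T_eq⁴ = S(1−A)/(4σ): 1−A = 4σT_eq⁴/S.
1−A = 4 × 5.67×10⁻⁸ × (297)⁴ / 9330 = 0.189.

A ≈ 0.81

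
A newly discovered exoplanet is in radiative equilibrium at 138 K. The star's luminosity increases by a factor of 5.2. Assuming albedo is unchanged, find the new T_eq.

T_eq ∝ L^(1/4) · d^(−1/2).
T′ = 138 × 5.2^(1/4) = 208 K.

T_eq ≈ 208 K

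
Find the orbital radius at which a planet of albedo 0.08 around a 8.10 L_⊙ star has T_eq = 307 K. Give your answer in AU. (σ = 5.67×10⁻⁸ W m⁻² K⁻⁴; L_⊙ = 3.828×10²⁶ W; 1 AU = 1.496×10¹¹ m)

d ≈ 2.24 AU

L = 8.10 × 3.828×10²⁶ = 3.10×10²⁷ W.
From T_eq⁴ = L(1−A)/(16πσd²): d = √[L(1−A)/(16πσT_eq⁴)].
d = √[3.10×10²⁷ × 0.92 / (16π × 5.67×10⁻⁸ × (307)⁴)] = 3.36×10¹¹ m = 2.24 AU.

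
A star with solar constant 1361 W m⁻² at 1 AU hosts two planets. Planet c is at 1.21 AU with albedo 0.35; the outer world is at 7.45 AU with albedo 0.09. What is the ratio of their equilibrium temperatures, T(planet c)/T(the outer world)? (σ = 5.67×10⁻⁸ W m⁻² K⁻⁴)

T_eq = [S₀(1−A)/(4σd²)]^(1/4), so T ∝ (1−A)^(1/4) / √d.
T₁ = [1361×0.65/(4×5.67×10⁻⁸×1.21²)]^(1/4) = 227.19 K.
T₂ = [1361×0.91/(4×5.67×10⁻⁸×7.45²)]^(1/4) = 99.59 K.

T₁/T₂ ≈ 2.281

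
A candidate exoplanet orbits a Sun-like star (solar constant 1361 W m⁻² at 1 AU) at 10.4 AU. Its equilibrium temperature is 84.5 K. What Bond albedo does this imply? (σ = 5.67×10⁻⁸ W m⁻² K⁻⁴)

Flux at 10.4 AU: S = 1361/10.4² = 12.6 W m⁻².
From T_eq⁴ = S(1−A)/(4σ): 1−A = 4σT_eq⁴/S.
1−A = 4 × 5.67×10⁻⁸ × (84.5)⁴ / 12.6 = 0.919.

A ≈ 0.08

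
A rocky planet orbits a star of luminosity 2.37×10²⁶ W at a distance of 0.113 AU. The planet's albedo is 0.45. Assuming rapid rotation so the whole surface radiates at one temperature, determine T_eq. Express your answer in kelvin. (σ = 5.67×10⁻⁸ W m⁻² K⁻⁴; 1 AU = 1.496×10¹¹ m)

d = 0.113 AU = 1.69×10¹⁰ m.
Flux: S = L/(4πd²) = 2.37×10²⁶/(4π×(1.69×10¹⁰)²) = 6.60×10⁴ W m⁻².
Energy balance: absorbed = emitted ⇒ πR²·S(1−A) = 4πR²·σT_eq⁴, so T_eq⁴ = S(1−A)/(4σ).
T_eq = [6.60×10⁴ × 0.55 / (4 × 5.67×10⁻⁸)]^(1/4) = (1.60×10¹¹)^(1/4) = 632 K.

T_eq ≈ 632 K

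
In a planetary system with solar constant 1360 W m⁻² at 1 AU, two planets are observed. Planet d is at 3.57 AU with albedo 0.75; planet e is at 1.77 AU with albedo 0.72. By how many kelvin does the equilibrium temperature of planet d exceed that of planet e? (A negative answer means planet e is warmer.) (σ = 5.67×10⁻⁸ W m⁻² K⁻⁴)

T_eq = [S₀(1−A)/(4σd²)]^(1/4), so T ∝ (1−A)^(1/4) / √d.
T₁ = [1360×0.25/(4×5.67×10⁻⁸×3.57²)]^(1/4) = 104.14 K.
T₂ = [1360×0.28/(4×5.67×10⁻⁸×1.77²)]^(1/4) = 152.15 K.

ΔT ≈ -48.0 K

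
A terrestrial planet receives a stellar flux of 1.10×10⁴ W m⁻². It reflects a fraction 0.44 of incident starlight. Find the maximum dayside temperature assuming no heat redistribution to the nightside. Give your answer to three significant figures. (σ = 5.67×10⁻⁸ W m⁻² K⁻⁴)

T_ss ≈ 574 K

With no redistribution each surface element balances locally: S(1−A) = σT⁴.
T = [1.10×10⁴ × 0.56 / 5.67×10⁻⁸]^(1/4) = (1.09×10¹¹)^(1/4) = 574 K.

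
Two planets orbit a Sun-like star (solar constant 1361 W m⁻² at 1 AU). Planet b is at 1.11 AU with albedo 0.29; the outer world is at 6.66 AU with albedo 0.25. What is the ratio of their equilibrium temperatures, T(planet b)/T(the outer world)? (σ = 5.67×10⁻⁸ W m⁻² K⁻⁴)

T_eq = [S₀(1−A)/(4σd²)]^(1/4), so T ∝ (1−A)^(1/4) / √d.
T₁ = [1361×0.71/(4×5.67×10⁻⁸×1.11²)]^(1/4) = 242.50 K.
T₂ = [1361×0.75/(4×5.67×10⁻⁸×6.66²)]^(1/4) = 100.36 K.

T₁/T₂ ≈ 2.416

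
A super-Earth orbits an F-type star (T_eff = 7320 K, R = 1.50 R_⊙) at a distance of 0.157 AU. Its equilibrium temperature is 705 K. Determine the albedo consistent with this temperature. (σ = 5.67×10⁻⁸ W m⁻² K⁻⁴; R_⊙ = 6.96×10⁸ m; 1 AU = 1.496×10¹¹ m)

R_⋆ = 1.50 × 6.96×10⁸ = 1.04×10⁹ m.
d = 0.157 AU = 2.35×10¹⁰ m.
L = 4πR_⋆²σT_⋆⁴ = 4π(1.04×10⁹)² × 5.67×10⁻⁸ × (7320)⁴ = 2.23×10²⁷ W.
S = L/(4πd²) = 3.22×10⁵ W m⁻².
From T_eq⁴ = S(1−A)/(4σ): 1−A = 4σT_eq⁴/S.
1−A = 4 × 5.67×10⁻⁸ × (705)⁴ / 3.22×10⁵ = 0.174.

A ≈ 0.83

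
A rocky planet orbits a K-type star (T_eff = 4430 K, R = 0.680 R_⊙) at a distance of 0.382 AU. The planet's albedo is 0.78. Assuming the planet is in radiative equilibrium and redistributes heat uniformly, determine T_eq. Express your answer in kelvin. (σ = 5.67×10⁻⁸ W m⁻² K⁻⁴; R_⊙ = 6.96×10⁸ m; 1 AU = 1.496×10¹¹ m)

T_eq ≈ 195 K

R_⋆ = 0.680 × 6.96×10⁸ = 4.73×10⁸ m.
d = 0.382 AU = 5.71×10¹⁰ m.
L = 4πR_⋆²σT_⋆⁴ = 4π(4.73×10⁸)² × 5.67×10⁻⁸ × (4430)⁴ = 6.15×10²⁵ W.
S = L/(4πd²) = 1500 W m⁻².
Energy balance: absorbed = emitted ⇒ πR²·S(1−A) = 4πR²·σT_eq⁴, so T_eq⁴ = S(1−A)/(4σ).
T_eq = [1500 × 0.22 / (4 × 5.67×10⁻⁸)]^(1/4) = (1.45×10⁹)^(1/4) = 195 K.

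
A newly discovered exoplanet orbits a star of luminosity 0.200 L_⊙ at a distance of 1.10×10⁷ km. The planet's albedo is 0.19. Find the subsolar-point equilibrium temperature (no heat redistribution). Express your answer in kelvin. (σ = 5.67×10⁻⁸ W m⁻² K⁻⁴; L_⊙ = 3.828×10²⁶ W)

d = 1.10×10⁷ km = 1.10×10¹⁰ m.
L = 0.200 × 3.828×10²⁶ = 7.66×10²⁵ W.
Flux: S = L/(4πd²) = 7.66×10²⁵/(4π×(1.10×10¹⁰)²) = 5.04×10⁴ W m⁻².
At the subsolar point the surface absorbs S(1−A) and emits σT⁴ per unit area — no factor of 4, since only the local patch is in balance.
T = [5.04×10⁴ × 0.81 / 5.67×10⁻⁸]^(1/4) = (7.19×10¹¹)^(1/4) = 921 K.

T_ss ≈ 921 K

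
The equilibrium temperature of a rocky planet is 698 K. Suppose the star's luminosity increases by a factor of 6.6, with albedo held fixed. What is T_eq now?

T_eq ≈ 1120 K

T_eq ∝ L^(1/4) · d^(−1/2).
T′ = 698 × 6.6^(1/4) = 1120 K.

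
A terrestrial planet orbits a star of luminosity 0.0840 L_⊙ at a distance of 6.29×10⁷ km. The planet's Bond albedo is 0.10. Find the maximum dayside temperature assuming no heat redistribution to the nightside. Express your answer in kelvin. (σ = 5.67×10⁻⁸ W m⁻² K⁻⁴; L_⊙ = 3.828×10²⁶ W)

T_ss ≈ 318 K

d = 6.29×10⁷ km = 6.29×10¹⁰ m.
L = 0.0840 × 3.828×10²⁶ = 3.22×10²⁵ W.
Flux: S = L/(4πd²) = 3.22×10²⁵/(4π×(6.29×10¹⁰)²) = 647 W m⁻².
With no redistribution each surface element balances locally: S(1−A) = σT⁴.
T = [647 × 0.90 / 5.67×10⁻⁸]^(1/4) = (1.03×10¹⁰)^(1/4) = 318 K.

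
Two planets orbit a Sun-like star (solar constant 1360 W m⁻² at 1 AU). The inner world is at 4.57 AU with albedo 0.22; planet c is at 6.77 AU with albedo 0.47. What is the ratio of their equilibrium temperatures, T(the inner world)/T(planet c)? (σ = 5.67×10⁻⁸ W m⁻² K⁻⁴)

T₁/T₂ ≈ 1.341

T_eq = [S₀(1−A)/(4σd²)]^(1/4), so T ∝ (1−A)^(1/4) / √d.
T₁ = [1360×0.78/(4×5.67×10⁻⁸×4.57²)]^(1/4) = 122.33 K.
T₂ = [1360×0.53/(4×5.67×10⁻⁸×6.77²)]^(1/4) = 91.25 K.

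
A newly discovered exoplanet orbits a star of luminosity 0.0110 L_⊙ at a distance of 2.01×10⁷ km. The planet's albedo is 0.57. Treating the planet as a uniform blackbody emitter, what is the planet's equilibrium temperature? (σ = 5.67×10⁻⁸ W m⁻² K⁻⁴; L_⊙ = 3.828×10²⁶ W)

d = 2.01×10⁷ km = 2.01×10¹⁰ m.
L = 0.0110 × 3.828×10²⁶ = 4.21×10²⁴ W.
Flux: S = L/(4πd²) = 4.21×10²⁴/(4π×(2.01×10¹⁰)²) = 829 W m⁻².
Energy balance: absorbed = emitted ⇒ πR²·S(1−A) = 4πR²·σT_eq⁴, so T_eq⁴ = S(1−A)/(4σ).
T_eq = [829 × 0.43 / (4 × 5.67×10⁻⁸)]^(1/4) = (1.57×10⁹)^(1/4) = 199 K.

T_eq ≈ 199 K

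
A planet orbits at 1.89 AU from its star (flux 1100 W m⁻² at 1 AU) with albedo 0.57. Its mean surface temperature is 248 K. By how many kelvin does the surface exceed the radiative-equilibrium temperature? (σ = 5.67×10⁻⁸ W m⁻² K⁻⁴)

ΔT ≈ 92.6 K

S = 1100/1.89² = 307.9 W m⁻².
T_eq = [S(1−A)/(4σ)]^(1/4) = [307.9×0.43/(4×5.67×10⁻⁸)]^(1/4) = 155.4 K.
ΔT = T_surf − T_eq = 248 − 155.4.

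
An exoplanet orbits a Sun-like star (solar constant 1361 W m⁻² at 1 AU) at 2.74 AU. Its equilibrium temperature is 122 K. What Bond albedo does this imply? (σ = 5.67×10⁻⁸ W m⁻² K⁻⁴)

A ≈ 0.72

Flux at 2.74 AU: S = 1361/2.74² = 181 W m⁻².
From T_eq⁴ = S(1−A)/(4σ): 1−A = 4σT_eq⁴/S.
1−A = 4 × 5.67×10⁻⁸ × (122)⁴ / 181 = 0.277.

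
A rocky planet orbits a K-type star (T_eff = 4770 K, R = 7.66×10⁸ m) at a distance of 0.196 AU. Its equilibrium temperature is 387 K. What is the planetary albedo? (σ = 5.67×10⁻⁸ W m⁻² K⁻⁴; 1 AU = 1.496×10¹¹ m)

d = 0.196 AU = 2.93×10¹⁰ m.
L = 4πR_⋆²σT_⋆⁴ = 4π(7.66×10⁸)² × 5.67×10⁻⁸ × (4770)⁴ = 2.16×10²⁶ W.
S = L/(4πd²) = 2.00×10⁴ W m⁻².
From T_eq⁴ = S(1−A)/(4σ): 1−A = 4σT_eq⁴/S.
1−A = 4 × 5.67×10⁻⁸ × (387)⁴ / 2.00×10⁴ = 0.254.

A ≈ 0.75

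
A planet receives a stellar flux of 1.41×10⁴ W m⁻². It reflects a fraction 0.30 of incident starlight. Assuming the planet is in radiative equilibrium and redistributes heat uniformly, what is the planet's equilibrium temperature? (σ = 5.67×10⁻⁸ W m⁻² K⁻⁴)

Energy balance: absorbed = emitted ⇒ πR²·S(1−A) = 4πR²·σT_eq⁴, so T_eq⁴ = S(1−A)/(4σ).
T_eq = [1.41×10⁴ × 0.70 / (4 × 5.67×10⁻⁸)]^(1/4) = (4.35×10¹⁰)^(1/4) = 457 K.

T_eq ≈ 457 K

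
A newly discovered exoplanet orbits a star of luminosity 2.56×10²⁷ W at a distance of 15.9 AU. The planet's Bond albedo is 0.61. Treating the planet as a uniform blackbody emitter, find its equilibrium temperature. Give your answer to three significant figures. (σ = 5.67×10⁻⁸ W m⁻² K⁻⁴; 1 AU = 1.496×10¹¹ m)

d = 15.9 AU = 2.38×10¹² m.
Flux: S = L/(4πd²) = 2.56×10²⁷/(4π×(2.38×10¹²)²) = 36.0 W m⁻².
Energy balance: absorbed = emitted ⇒ πR²·S(1−A) = 4πR²·σT_eq⁴, so T_eq⁴ = S(1−A)/(4σ).
T_eq = [36.0 × 0.39 / (4 × 5.67×10⁻⁸)]^(1/4) = (6.19×10⁷)^(1/4) = 88.7 K.

T_eq ≈ 88.7 K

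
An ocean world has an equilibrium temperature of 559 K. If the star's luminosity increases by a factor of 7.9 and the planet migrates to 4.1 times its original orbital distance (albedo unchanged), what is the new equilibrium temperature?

T_eq ≈ 463 K

T_eq ∝ L^(1/4) · d^(−1/2).
T′ = 559 × 7.9^(1/4) / 4.1^(1/2) = 463 K.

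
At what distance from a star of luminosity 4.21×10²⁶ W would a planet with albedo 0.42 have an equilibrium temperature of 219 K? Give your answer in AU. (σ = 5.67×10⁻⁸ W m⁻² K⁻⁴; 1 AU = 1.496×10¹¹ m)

d ≈ 1.29 AU

From T_eq⁴ = L(1−A)/(16πσd²): d = √[L(1−A)/(16πσT_eq⁴)].
d = √[4.21×10²⁶ × 0.58 / (16π × 5.67×10⁻⁸ × (219)⁴)] = 1.93×10¹¹ m = 1.29 AU.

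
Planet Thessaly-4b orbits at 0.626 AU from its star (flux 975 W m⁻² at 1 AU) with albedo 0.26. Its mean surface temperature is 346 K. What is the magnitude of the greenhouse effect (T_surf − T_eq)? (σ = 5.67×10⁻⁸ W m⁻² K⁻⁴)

S = 975/0.626² = 2488 W m⁻².
T_eq = [S(1−A)/(4σ)]^(1/4) = [2488×0.74/(4×5.67×10⁻⁸)]^(1/4) = 300.2 K.
ΔT = T_surf − T_eq = 346 − 300.2.

ΔT ≈ 45.8 K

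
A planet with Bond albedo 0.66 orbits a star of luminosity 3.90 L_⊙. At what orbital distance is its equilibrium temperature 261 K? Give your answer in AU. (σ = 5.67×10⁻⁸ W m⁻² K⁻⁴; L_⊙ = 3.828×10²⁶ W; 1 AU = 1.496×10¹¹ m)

L = 3.90 × 3.828×10²⁶ = 1.49×10²⁷ W.
From T_eq⁴ = L(1−A)/(16πσd²): d = √[L(1−A)/(16πσT_eq⁴)].
d = √[1.49×10²⁷ × 0.34 / (16π × 5.67×10⁻⁸ × (261)⁴)] = 1.96×10¹¹ m = 1.31 AU.

d ≈ 1.31 AU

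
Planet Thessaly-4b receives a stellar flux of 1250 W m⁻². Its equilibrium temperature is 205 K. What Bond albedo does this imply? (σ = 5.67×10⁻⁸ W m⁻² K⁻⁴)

A ≈ 0.68

From T_eq⁴ = S(1−A)/(4σ): 1−A = 4σT_eq⁴/S.
1−A = 4 × 5.67×10⁻⁸ × (205)⁴ / 1250 = 0.320.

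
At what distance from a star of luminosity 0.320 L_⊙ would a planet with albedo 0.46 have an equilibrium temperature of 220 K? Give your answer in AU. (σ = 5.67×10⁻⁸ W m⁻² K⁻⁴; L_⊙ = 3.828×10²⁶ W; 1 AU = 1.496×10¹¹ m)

L = 0.320 × 3.828×10²⁶ = 1.22×10²⁶ W.
From T_eq⁴ = L(1−A)/(16πσd²): d = √[L(1−A)/(16πσT_eq⁴)].
d = √[1.22×10²⁶ × 0.54 / (16π × 5.67×10⁻⁸ × (220)⁴)] = 9.95×10¹⁰ m = 0.665 AU.

d ≈ 0.665 AU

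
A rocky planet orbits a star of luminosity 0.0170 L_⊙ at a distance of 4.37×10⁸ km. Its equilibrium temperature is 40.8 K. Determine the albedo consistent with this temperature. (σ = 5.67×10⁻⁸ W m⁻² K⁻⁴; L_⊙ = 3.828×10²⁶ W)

d = 4.37×10⁸ km = 4.37×10¹¹ m.
L = 0.0170 × 3.828×10²⁶ = 6.51×10²⁴ W.
Flux: S = L/(4πd²) = 6.51×10²⁴/(4π×(4.37×10¹¹)²) = 2.71 W m⁻².
From T_eq⁴ = S(1−A)/(4σ): 1−A = 4σT_eq⁴/S.
1−A = 4 × 5.67×10⁻⁸ × (40.8)⁴ / 2.71 = 0.232.

A ≈ 0.77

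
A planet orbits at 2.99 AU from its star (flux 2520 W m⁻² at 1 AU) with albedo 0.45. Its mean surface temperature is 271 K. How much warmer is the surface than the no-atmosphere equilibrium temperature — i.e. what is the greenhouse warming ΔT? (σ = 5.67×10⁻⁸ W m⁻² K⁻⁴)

S = 2520/2.99² = 281.9 W m⁻².
T_eq = [S(1−A)/(4σ)]^(1/4) = [281.9×0.55/(4×5.67×10⁻⁸)]^(1/4) = 161.7 K.
ΔT = T_surf − T_eq = 271 − 161.7.

ΔT ≈ 109.3 K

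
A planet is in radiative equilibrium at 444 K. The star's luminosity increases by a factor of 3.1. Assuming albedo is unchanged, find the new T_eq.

T_eq ≈ 589 K

T_eq ∝ L^(1/4) · d^(−1/2).
T′ = 444 × 3.1^(1/4) = 589 K.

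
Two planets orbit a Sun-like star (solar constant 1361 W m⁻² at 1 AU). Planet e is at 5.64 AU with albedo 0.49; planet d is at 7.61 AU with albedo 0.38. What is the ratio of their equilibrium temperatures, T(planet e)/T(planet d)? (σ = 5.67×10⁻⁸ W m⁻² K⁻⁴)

T_eq = [S₀(1−A)/(4σd²)]^(1/4), so T ∝ (1−A)^(1/4) / √d.
T₁ = [1361×0.51/(4×5.67×10⁻⁸×5.64²)]^(1/4) = 99.04 K.
T₂ = [1361×0.62/(4×5.67×10⁻⁸×7.61²)]^(1/4) = 89.53 K.

T₁/T₂ ≈ 1.106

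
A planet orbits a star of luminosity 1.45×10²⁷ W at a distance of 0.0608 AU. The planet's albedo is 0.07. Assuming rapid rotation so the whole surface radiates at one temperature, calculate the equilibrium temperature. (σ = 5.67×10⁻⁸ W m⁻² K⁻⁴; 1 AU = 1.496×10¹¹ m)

T_eq ≈ 1550 K

d = 0.0608 AU = 9.10×10⁹ m.
Flux: S = L/(4πd²) = 1.45×10²⁷/(4π×(9.10×10⁹)²) = 1.39×10⁶ W m⁻².
Energy balance: absorbed = emitted ⇒ πR²·S(1−A) = 4πR²·σT_eq⁴, so T_eq⁴ = S(1−A)/(4σ).
T_eq = [1.39×10⁶ × 0.93 / (4 × 5.67×10⁻⁸)]^(1/4) = (5.72×10¹²)^(1/4) = 1550 K.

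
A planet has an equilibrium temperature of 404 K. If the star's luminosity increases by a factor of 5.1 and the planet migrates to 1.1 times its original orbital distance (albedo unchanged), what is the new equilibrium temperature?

T_eq ≈ 579 K

T_eq ∝ L^(1/4) · d^(−1/2).
T′ = 404 × 5.1^(1/4) / 1.1^(1/2) = 579 K.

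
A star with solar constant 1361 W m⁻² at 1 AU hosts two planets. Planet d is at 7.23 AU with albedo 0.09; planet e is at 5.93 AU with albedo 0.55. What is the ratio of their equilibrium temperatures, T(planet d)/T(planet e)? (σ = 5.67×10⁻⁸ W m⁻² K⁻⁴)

T_eq = [S₀(1−A)/(4σd²)]^(1/4), so T ∝ (1−A)^(1/4) / √d.
T₁ = [1361×0.91/(4×5.67×10⁻⁸×7.23²)]^(1/4) = 101.10 K.
T₂ = [1361×0.45/(4×5.67×10⁻⁸×5.93²)]^(1/4) = 93.61 K.

T₁/T₂ ≈ 1.080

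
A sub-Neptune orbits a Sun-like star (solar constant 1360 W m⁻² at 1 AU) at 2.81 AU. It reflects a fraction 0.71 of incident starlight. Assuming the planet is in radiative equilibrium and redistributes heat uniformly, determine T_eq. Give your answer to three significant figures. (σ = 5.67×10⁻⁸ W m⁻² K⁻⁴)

Flux at 2.81 AU: S = 1360/2.81² = 172 W m⁻².
Energy balance: absorbed = emitted ⇒ πR²·S(1−A) = 4πR²·σT_eq⁴, so T_eq⁴ = S(1−A)/(4σ).
T_eq = [172 × 0.29 / (4 × 5.67×10⁻⁸)]^(1/4) = (2.20×10⁸)^(1/4) = 122 K.

T_eq ≈ 122 K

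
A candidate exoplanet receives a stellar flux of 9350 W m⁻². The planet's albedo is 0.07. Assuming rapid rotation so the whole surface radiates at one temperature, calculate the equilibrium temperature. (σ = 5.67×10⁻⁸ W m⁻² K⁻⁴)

T_eq ≈ 442 K

Energy balance: absorbed = emitted ⇒ πR²·S(1−A) = 4πR²·σT_eq⁴, so T_eq⁴ = S(1−A)/(4σ).
T_eq = [9350 × 0.93 / (4 × 5.67×10⁻⁸)]^(1/4) = (3.83×10¹⁰)^(1/4) = 442 K.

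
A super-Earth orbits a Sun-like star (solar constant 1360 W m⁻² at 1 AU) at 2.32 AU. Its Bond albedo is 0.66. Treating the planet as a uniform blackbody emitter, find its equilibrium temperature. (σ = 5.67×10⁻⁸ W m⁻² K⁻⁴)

T_eq ≈ 140 K

Flux at 2.32 AU: S = 1360/2.32² = 253 W m⁻².
Energy balance: absorbed = emitted ⇒ πR²·S(1−A) = 4πR²·σT_eq⁴, so T_eq⁴ = S(1−A)/(4σ).
T_eq = [253 × 0.34 / (4 × 5.67×10⁻⁸)]^(1/4) = (3.79×10⁸)^(1/4) = 140 K.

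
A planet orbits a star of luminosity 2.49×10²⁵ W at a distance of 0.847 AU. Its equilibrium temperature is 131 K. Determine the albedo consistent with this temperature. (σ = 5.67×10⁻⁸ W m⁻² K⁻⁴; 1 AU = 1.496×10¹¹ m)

A ≈ 0.46

d = 0.847 AU = 1.27×10¹¹ m.
Flux: S = L/(4πd²) = 2.49×10²⁵/(4π×(1.27×10¹¹)²) = 123 W m⁻².
From T_eq⁴ = S(1−A)/(4σ): 1−A = 4σT_eq⁴/S.
1−A = 4 × 5.67×10⁻⁸ × (131)⁴ / 123 = 0.541.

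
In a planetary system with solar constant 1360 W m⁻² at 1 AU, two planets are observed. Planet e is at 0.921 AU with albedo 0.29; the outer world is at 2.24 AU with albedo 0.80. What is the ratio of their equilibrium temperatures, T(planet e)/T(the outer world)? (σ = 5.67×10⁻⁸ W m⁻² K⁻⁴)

T_eq = [S₀(1−A)/(4σd²)]^(1/4), so T ∝ (1−A)^(1/4) / √d.
T₁ = [1360×0.71/(4×5.67×10⁻⁸×0.921²)]^(1/4) = 266.17 K.
T₂ = [1360×0.20/(4×5.67×10⁻⁸×2.24²)]^(1/4) = 124.34 K.

T₁/T₂ ≈ 2.141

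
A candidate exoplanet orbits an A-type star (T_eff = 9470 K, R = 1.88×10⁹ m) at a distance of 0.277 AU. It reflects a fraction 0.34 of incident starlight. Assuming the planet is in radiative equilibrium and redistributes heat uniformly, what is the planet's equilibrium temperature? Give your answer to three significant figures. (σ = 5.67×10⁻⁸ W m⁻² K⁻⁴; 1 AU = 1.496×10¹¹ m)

T_eq ≈ 1290 K

d = 0.277 AU = 4.14×10¹⁰ m.
L = 4πR_⋆²σT_⋆⁴ = 4π(1.88×10⁹)² × 5.67×10⁻⁸ × (9470)⁴ = 2.03×10²⁸ W.
S = L/(4πd²) = 9.39×10⁵ W m⁻².
Energy balance: absorbed = emitted ⇒ πR²·S(1−A) = 4πR²·σT_eq⁴, so T_eq⁴ = S(1−A)/(4σ).
T_eq = [9.39×10⁵ × 0.66 / (4 × 5.67×10⁻⁸)]^(1/4) = (2.73×10¹²)^(1/4) = 1290 K.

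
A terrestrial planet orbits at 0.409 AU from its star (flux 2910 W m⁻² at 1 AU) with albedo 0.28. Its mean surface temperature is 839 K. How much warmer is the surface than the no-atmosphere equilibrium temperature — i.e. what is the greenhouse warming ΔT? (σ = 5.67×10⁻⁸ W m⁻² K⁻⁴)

S = 2910/0.409² = 1.740×10⁴ W m⁻².
T_eq = [S(1−A)/(4σ)]^(1/4) = [1.740×10⁴×0.72/(4×5.67×10⁻⁸)]^(1/4) = 484.8 K.
ΔT = T_surf − T_eq = 839 − 484.8.

ΔT ≈ 354.2 K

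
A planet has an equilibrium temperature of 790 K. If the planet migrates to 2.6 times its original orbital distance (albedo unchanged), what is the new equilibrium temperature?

T_eq ≈ 490 K

T_eq ∝ L^(1/4) · d^(−1/2).
T′ = 790 / 2.6^(1/2) = 490 K.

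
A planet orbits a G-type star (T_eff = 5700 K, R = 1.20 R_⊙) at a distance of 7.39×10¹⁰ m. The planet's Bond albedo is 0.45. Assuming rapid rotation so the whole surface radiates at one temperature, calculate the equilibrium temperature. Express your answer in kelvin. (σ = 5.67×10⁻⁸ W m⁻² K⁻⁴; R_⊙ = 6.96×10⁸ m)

T_eq ≈ 369 K

R_⋆ = 1.20 × 6.96×10⁸ = 8.35×10⁸ m.
L = 4πR_⋆²σT_⋆⁴ = 4π(8.35×10⁸)² × 5.67×10⁻⁸ × (5700)⁴ = 5.25×10²⁶ W.
S = L/(4πd²) = 7640 W m⁻².
Energy balance: absorbed = emitted ⇒ πR²·S(1−A) = 4πR²·σT_eq⁴, so T_eq⁴ = S(1−A)/(4σ).
T_eq = [7640 × 0.55 / (4 × 5.67×10⁻⁸)]^(1/4) = (1.85×10¹⁰)^(1/4) = 369 K.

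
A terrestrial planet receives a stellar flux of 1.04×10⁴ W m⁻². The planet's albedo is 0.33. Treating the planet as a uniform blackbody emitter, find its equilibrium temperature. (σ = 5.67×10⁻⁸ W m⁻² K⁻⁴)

T_eq ≈ 419 K

Energy balance: absorbed = emitted ⇒ πR²·S(1−A) = 4πR²·σT_eq⁴, so T_eq⁴ = S(1−A)/(4σ).
T_eq = [1.04×10⁴ × 0.67 / (4 × 5.67×10⁻⁸)]^(1/4) = (3.07×10¹⁰)^(1/4) = 419 K.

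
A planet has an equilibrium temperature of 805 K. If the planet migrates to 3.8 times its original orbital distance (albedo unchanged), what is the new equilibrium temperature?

T_eq ≈ 413 K

T_eq ∝ L^(1/4) · d^(−1/2).
T′ = 805 / 3.8^(1/2) = 413 K.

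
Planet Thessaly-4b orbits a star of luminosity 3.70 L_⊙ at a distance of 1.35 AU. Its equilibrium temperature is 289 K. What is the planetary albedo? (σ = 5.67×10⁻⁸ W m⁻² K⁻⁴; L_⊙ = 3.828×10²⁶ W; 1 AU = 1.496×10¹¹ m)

d = 1.35 AU = 2.02×10¹¹ m.
L = 3.70 × 3.828×10²⁶ = 1.42×10²⁷ W.
Flux: S = L/(4πd²) = 1.42×10²⁷/(4π×(2.02×10¹¹)²) = 2760 W m⁻².
From T_eq⁴ = S(1−A)/(4σ): 1−A = 4σT_eq⁴/S.
1−A = 4 × 5.67×10⁻⁸ × (289)⁴ / 2760 = 0.573.

A ≈ 0.43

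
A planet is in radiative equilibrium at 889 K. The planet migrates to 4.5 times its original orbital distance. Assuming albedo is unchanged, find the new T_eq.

T_eq ≈ 419 K

T_eq ∝ L^(1/4) · d^(−1/2).
T′ = 889 / 4.5^(1/2) = 419 K.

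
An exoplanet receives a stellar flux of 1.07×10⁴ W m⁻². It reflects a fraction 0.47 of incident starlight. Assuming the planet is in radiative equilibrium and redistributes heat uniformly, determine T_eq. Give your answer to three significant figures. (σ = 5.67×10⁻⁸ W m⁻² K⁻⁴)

Energy balance: absorbed = emitted ⇒ πR²·S(1−A) = 4πR²·σT_eq⁴, so T_eq⁴ = S(1−A)/(4σ).
T_eq = [1.07×10⁴ × 0.53 / (4 × 5.67×10⁻⁸)]^(1/4) = (2.50×10¹⁰)^(1/4) = 398 K.

T_eq ≈ 398 K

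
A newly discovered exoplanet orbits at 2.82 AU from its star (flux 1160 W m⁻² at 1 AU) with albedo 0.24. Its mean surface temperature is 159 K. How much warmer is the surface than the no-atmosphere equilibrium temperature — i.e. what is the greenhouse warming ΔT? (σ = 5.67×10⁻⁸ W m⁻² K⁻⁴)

S = 1160/2.82² = 145.9 W m⁻².
T_eq = [S(1−A)/(4σ)]^(1/4) = [145.9×0.76/(4×5.67×10⁻⁸)]^(1/4) = 148.7 K.
ΔT = T_surf − T_eq = 159 − 148.7.

ΔT ≈ 10.3 K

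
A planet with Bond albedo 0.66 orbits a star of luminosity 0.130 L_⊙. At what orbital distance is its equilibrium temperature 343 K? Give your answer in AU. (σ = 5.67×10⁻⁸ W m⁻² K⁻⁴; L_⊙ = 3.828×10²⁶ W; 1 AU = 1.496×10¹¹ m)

L = 0.130 × 3.828×10²⁶ = 4.98×10²⁵ W.
From T_eq⁴ = L(1−A)/(16πσd²): d = √[L(1−A)/(16πσT_eq⁴)].
d = √[4.98×10²⁵ × 0.34 / (16π × 5.67×10⁻⁸ × (343)⁴)] = 2.07×10¹⁰ m = 0.138 AU.

d ≈ 0.138 AU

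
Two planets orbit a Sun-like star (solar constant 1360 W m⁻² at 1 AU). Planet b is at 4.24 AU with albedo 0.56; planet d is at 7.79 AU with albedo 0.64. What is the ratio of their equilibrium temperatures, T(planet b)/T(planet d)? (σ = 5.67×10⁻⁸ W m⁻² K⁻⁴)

T_eq = [S₀(1−A)/(4σd²)]^(1/4), so T ∝ (1−A)^(1/4) / √d.
T₁ = [1360×0.44/(4×5.67×10⁻⁸×4.24²)]^(1/4) = 110.07 K.
T₂ = [1360×0.36/(4×5.67×10⁻⁸×7.79²)]^(1/4) = 77.23 K.

T₁/T₂ ≈ 1.425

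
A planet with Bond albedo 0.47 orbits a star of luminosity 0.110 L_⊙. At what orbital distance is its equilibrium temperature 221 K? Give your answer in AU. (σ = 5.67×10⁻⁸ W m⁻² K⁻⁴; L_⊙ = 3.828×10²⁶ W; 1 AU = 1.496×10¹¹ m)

L = 0.110 × 3.828×10²⁶ = 4.21×10²⁵ W.
From T_eq⁴ = L(1−A)/(16πσd²): d = √[L(1−A)/(16πσT_eq⁴)].
d = √[4.21×10²⁵ × 0.53 / (16π × 5.67×10⁻⁸ × (221)⁴)] = 5.73×10¹⁰ m = 0.383 AU.

d ≈ 0.383 AU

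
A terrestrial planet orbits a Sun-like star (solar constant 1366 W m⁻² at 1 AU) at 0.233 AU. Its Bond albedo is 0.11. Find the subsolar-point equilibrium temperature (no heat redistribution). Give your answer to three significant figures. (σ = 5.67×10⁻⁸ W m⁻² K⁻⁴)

T_ss ≈ 793 K

Flux at 0.233 AU: S = 1366/0.233² = 2.52×10⁴ W m⁻².
At the subsolar point the surface absorbs S(1−A) and emits σT⁴ per unit area — no factor of 4, since only the local patch is in balance.
T = [2.52×10⁴ × 0.89 / 5.67×10⁻⁸]^(1/4) = (3.95×10¹¹)^(1/4) = 793 K.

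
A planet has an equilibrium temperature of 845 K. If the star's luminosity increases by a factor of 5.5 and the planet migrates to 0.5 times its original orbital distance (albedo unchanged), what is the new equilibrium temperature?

T_eq ≈ 1830 K

T_eq ∝ L^(1/4) · d^(−1/2).
T′ = 845 × 5.5^(1/4) / 0.5^(1/2) = 1830 K.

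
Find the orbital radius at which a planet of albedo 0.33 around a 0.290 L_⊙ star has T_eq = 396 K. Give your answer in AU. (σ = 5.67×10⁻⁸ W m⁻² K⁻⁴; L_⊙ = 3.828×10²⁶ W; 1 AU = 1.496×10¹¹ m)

d ≈ 0.218 AU

L = 0.290 × 3.828×10²⁶ = 1.11×10²⁶ W.
From T_eq⁴ = L(1−A)/(16πσd²): d = √[L(1−A)/(16πσT_eq⁴)].
d = √[1.11×10²⁶ × 0.67 / (16π × 5.67×10⁻⁸ × (396)⁴)] = 3.26×10¹⁰ m = 0.218 AU.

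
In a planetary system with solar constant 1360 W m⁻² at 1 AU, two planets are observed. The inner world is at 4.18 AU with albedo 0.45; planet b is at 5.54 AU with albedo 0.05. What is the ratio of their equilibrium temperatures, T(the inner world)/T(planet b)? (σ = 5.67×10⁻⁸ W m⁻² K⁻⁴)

T_eq = [S₀(1−A)/(4σd²)]^(1/4), so T ∝ (1−A)^(1/4) / √d.
T₁ = [1360×0.55/(4×5.67×10⁻⁸×4.18²)]^(1/4) = 117.21 K.
T₂ = [1360×0.95/(4×5.67×10⁻⁸×5.54²)]^(1/4) = 116.72 K.

T₁/T₂ ≈ 1.004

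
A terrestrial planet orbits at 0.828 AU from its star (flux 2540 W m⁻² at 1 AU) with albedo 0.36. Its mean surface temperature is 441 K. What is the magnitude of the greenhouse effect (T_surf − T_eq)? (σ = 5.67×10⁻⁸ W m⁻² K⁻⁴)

ΔT ≈ 121.2 K

S = 2540/0.828² = 3705 W m⁻².
T_eq = [S(1−A)/(4σ)]^(1/4) = [3705×0.64/(4×5.67×10⁻⁸)]^(1/4) = 319.8 K.
ΔT = T_surf − T_eq = 441 − 319.8.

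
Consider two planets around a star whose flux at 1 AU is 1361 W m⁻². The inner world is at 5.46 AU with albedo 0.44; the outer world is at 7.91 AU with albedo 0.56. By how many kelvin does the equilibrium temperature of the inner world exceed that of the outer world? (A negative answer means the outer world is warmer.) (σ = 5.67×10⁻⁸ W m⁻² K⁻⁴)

ΔT ≈ 22.4 K

T_eq = [S₀(1−A)/(4σd²)]^(1/4), so T ∝ (1−A)^(1/4) / √d.
T₁ = [1361×0.56/(4×5.67×10⁻⁸×5.46²)]^(1/4) = 103.04 K.
T₂ = [1361×0.44/(4×5.67×10⁻⁸×7.91²)]^(1/4) = 80.60 K.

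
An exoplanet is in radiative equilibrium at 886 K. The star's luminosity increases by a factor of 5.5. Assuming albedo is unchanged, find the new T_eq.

T_eq ∝ L^(1/4) · d^(−1/2).
T′ = 886 × 5.5^(1/4) = 1360 K.

T_eq ≈ 1360 K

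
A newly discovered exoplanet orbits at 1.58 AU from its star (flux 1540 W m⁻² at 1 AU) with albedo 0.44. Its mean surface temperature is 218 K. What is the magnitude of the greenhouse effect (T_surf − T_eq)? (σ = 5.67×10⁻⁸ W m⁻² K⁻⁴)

ΔT ≈ 20.4 K

S = 1540/1.58² = 616.9 W m⁻².
T_eq = [S(1−A)/(4σ)]^(1/4) = [616.9×0.56/(4×5.67×10⁻⁸)]^(1/4) = 197.6 K.
ΔT = T_surf − T_eq = 218 − 197.6.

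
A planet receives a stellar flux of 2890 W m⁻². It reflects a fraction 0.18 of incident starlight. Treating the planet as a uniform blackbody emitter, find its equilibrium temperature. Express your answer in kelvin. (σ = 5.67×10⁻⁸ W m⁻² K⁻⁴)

T_eq ≈ 320 K

Energy balance: absorbed = emitted ⇒ πR²·S(1−A) = 4πR²·σT_eq⁴, so T_eq⁴ = S(1−A)/(4σ).
T_eq = [2890 × 0.82 / (4 × 5.67×10⁻⁸)]^(1/4) = (1.04×10¹⁰)^(1/4) = 320 K.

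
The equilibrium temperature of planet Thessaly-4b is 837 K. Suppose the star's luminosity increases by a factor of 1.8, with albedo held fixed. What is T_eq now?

T_eq ≈ 969 K

T_eq ∝ L^(1/4) · d^(−1/2).
T′ = 837 × 1.8^(1/4) = 969 K.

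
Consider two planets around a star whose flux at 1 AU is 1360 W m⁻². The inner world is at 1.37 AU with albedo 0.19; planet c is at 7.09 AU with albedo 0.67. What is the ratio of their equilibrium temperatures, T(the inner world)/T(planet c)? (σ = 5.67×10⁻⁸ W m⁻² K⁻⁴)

T₁/T₂ ≈ 2.847

T_eq = [S₀(1−A)/(4σd²)]^(1/4), so T ∝ (1−A)^(1/4) / √d.
T₁ = [1360×0.81/(4×5.67×10⁻⁸×1.37²)]^(1/4) = 225.55 K.
T₂ = [1360×0.33/(4×5.67×10⁻⁸×7.09²)]^(1/4) = 79.21 K.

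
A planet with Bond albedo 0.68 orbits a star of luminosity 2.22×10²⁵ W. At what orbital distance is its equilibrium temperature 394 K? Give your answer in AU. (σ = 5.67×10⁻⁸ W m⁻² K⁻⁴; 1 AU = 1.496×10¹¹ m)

d ≈ 0.0680 AU

From T_eq⁴ = L(1−A)/(16πσd²): d = √[L(1−A)/(16πσT_eq⁴)].
d = √[2.22×10²⁵ × 0.32 / (16π × 5.67×10⁻⁸ × (394)⁴)] = 1.02×10¹⁰ m = 0.0680 AU.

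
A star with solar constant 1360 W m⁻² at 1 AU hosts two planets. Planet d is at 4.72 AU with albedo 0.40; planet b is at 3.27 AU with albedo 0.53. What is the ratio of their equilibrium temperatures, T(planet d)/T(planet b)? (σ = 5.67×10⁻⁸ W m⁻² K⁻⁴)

T_eq = [S₀(1−A)/(4σd²)]^(1/4), so T ∝ (1−A)^(1/4) / √d.
T₁ = [1360×0.60/(4×5.67×10⁻⁸×4.72²)]^(1/4) = 112.73 K.
T₂ = [1360×0.47/(4×5.67×10⁻⁸×3.27²)]^(1/4) = 127.42 K.

T₁/T₂ ≈ 0.885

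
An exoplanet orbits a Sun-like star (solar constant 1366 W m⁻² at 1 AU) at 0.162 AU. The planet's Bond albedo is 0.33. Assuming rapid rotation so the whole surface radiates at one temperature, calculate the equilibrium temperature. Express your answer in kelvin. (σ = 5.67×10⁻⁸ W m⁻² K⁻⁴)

T_eq ≈ 626 K

Flux at 0.162 AU: S = 1366/0.162² = 5.20×10⁴ W m⁻².
Energy balance: absorbed = emitted ⇒ πR²·S(1−A) = 4πR²·σT_eq⁴, so T_eq⁴ = S(1−A)/(4σ).
T_eq = [5.20×10⁴ × 0.67 / (4 × 5.67×10⁻⁸)]^(1/4) = (1.54×10¹¹)^(1/4) = 626 K.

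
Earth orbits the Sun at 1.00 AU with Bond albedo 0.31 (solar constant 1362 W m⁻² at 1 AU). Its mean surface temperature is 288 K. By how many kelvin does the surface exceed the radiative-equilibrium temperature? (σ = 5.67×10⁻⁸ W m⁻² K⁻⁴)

ΔT ≈ 34.3 K

S = 1362/1.00² = 1362 W m⁻².
T_eq = [S(1−A)/(4σ)]^(1/4) = [1362×0.69/(4×5.67×10⁻⁸)]^(1/4) = 253.7 K.
ΔT = T_surf − T_eq = 288 − 253.7.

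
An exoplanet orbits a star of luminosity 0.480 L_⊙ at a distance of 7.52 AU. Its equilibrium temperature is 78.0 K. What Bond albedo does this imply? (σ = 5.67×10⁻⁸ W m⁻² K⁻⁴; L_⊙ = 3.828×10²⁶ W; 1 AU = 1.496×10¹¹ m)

d = 7.52 AU = 1.12×10¹² m.
L = 0.480 × 3.828×10²⁶ = 1.84×10²⁶ W.
Flux: S = L/(4πd²) = 1.84×10²⁶/(4π×(1.12×10¹²)²) = 11.6 W m⁻².
From T_eq⁴ = S(1−A)/(4σ): 1−A = 4σT_eq⁴/S.
1−A = 4 × 5.67×10⁻⁸ × (78.0)⁴ / 11.6 = 0.727.

A ≈ 0.27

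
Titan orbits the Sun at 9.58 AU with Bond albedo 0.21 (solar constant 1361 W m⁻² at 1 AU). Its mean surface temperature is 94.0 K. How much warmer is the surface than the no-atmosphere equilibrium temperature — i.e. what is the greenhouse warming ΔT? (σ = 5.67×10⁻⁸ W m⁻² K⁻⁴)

ΔT ≈ 9.2 K

S = 1361/9.58² = 14.83 W m⁻².
T_eq = [S(1−A)/(4σ)]^(1/4) = [14.83×0.79/(4×5.67×10⁻⁸)]^(1/4) = 84.8 K.
ΔT = T_surf − T_eq = 94 − 84.8.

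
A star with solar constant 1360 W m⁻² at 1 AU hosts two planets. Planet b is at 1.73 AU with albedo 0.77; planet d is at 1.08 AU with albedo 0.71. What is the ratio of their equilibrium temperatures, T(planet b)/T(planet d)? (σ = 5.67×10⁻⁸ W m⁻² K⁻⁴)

T₁/T₂ ≈ 0.746

T_eq = [S₀(1−A)/(4σd²)]^(1/4), so T ∝ (1−A)^(1/4) / √d.
T₁ = [1360×0.23/(4×5.67×10⁻⁸×1.73²)]^(1/4) = 146.52 K.
T₂ = [1360×0.29/(4×5.67×10⁻⁸×1.08²)]^(1/4) = 196.50 K.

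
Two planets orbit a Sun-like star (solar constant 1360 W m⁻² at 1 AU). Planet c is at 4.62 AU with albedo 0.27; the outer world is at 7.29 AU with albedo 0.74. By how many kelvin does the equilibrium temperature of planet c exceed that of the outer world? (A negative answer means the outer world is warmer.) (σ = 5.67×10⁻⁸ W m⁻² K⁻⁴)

T_eq = [S₀(1−A)/(4σd²)]^(1/4), so T ∝ (1−A)^(1/4) / √d.
T₁ = [1360×0.73/(4×5.67×10⁻⁸×4.62²)]^(1/4) = 119.67 K.
T₂ = [1360×0.26/(4×5.67×10⁻⁸×7.29²)]^(1/4) = 73.60 K.

ΔT ≈ 46.1 K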